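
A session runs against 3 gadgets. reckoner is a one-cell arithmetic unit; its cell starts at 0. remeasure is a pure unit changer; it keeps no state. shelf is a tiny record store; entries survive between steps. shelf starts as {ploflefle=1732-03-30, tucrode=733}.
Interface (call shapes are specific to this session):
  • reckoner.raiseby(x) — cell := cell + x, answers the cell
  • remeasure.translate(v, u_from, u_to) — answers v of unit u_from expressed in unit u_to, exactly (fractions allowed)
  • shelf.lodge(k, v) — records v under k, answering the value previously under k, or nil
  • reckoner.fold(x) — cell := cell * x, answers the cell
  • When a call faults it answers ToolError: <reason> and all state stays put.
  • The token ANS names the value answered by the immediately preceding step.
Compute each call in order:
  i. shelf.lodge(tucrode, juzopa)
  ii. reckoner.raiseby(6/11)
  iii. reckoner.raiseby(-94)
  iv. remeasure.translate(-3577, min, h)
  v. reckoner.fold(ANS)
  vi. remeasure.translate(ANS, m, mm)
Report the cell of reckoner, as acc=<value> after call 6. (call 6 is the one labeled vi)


Answer: acc=919289/165

Derivation:
CALL shelf.lodge[k: tucrode; v: juzopa]
RET  733
CALL reckoner.raiseby[x: 6/11]
RET  6/11
CALL reckoner.raiseby[x: -94]
RET  -1028/11
CALL remeasure.translate[v: -3577; u_from: min; u_to: h]
RET  -3577/60
CALL reckoner.fold[x: ANS]
RET  919289/165
CALL remeasure.translate[v: ANS; u_from: m; u_to: mm]
RET  183857800/33


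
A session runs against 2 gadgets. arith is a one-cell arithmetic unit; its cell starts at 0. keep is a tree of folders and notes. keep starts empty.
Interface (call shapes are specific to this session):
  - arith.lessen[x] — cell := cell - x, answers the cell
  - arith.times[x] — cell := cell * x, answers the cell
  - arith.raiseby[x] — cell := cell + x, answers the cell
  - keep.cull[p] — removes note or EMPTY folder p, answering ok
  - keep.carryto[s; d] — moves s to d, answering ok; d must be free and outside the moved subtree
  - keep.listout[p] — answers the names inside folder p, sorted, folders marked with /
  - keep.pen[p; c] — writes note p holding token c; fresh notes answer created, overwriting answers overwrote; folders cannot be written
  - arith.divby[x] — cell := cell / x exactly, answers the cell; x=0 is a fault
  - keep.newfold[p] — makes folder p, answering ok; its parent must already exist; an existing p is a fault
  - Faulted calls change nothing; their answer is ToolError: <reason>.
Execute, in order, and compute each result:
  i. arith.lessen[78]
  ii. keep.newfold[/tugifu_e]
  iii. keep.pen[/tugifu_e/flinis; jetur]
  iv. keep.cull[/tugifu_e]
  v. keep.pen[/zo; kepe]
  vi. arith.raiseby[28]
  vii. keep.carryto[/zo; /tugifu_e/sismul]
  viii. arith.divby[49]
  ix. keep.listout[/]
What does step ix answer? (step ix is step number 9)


Answer: [tugifu_e/]

Derivation:
Next I call arith.lessen with x: 78, → -78.
Next I call keep.newfold with p: /tugifu_e, and see ok.
Using keep.pen with p: /tugifu_e/flinis, c: jetur, yielding created.
I invoke keep.cull with p: /tugifu_e, and observe ToolError: not empty.
I call keep.pen with p: /zo, c: kepe, → created.
Invoking arith.raiseby with x: 28: -50.
I run keep.carryto with s: /zo, d: /tugifu_e/sismul, which returns ok.
I use arith.divby with x: 49, and see -50/49.
Invoking keep.listout with p: /, which returns [tugifu_e/].


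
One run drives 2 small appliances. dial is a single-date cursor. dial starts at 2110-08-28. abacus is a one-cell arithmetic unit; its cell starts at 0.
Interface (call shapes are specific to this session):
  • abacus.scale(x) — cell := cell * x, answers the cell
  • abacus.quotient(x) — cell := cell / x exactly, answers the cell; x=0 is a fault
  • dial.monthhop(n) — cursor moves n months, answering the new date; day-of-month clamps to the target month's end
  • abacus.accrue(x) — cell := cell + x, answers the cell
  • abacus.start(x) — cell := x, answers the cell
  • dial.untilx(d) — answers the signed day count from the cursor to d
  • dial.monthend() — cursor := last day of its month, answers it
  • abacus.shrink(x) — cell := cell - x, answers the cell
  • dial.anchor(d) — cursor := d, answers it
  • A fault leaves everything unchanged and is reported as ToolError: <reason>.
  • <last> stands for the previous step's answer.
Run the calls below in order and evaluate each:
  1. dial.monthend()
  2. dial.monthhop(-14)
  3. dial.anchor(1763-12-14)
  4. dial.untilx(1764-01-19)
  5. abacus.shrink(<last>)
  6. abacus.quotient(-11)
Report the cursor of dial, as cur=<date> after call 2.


[in] dial.monthend
[out] 2110-08-31
[in] dial.monthhop n→-14
[out] 2109-06-30
[in] dial.anchor d→1763-12-14
[out] 1763-12-14
[in] dial.untilx d→1764-01-19
[out] 36
[in] abacus.shrink x→<last>
[out] -36
[in] abacus.quotient x→-11
[out] 36/11

Answer: cur=2109-06-30


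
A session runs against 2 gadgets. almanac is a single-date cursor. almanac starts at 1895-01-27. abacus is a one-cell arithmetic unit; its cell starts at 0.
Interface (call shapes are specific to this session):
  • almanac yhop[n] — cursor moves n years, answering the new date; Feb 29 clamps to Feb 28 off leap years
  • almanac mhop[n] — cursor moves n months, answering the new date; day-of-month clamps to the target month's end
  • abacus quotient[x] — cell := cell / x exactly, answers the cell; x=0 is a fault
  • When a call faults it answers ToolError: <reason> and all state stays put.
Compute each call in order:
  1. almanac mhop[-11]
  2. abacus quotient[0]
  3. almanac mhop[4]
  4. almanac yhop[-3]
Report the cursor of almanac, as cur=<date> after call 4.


Answer: cur=1891-06-27

Derivation:
·→ almanac mhop(n='-11')
·← 1894-02-27
·→ abacus quotient(x='0')
·← ToolError: division by zero
·→ almanac mhop(n='4')
·← 1894-06-27
·→ almanac yhop(n='-3')
·← 1891-06-27


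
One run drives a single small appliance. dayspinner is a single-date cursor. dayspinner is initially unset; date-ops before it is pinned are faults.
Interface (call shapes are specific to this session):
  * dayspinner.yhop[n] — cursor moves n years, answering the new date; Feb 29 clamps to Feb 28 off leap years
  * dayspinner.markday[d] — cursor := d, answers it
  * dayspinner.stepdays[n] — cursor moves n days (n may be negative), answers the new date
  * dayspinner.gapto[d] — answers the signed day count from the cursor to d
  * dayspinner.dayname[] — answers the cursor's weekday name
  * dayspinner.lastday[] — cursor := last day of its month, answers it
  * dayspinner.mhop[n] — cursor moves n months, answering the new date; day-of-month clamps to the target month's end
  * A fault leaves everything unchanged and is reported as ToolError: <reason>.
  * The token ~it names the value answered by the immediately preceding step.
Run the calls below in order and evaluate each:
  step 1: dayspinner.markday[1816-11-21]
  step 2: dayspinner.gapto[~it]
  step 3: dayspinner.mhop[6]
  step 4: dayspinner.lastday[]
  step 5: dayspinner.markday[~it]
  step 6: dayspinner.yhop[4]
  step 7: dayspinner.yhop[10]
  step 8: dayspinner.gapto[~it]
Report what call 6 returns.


Do: dayspinner.markday[1816-11-21]
See: 1816-11-21
Do: dayspinner.gapto[~it]
See: 0
Do: dayspinner.mhop[6]
See: 1817-05-21
Do: dayspinner.lastday[]
See: 1817-05-31
Do: dayspinner.markday[~it]
See: 1817-05-31
Do: dayspinner.yhop[4]
See: 1821-05-31
Do: dayspinner.yhop[10]
See: 1831-05-31
Do: dayspinner.gapto[~it]
See: 0

Answer: 1821-05-31


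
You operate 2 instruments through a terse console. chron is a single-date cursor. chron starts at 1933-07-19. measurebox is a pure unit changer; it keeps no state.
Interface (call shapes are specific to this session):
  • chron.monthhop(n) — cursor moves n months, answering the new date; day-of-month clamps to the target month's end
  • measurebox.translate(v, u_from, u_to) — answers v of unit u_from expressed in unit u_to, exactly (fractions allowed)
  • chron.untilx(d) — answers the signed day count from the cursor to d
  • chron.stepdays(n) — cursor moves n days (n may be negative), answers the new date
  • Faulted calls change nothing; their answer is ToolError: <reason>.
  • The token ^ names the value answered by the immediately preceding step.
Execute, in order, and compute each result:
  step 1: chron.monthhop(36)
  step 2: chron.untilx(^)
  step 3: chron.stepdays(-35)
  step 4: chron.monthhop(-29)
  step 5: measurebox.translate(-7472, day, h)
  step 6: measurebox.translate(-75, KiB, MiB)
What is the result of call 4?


Answer: 1934-01-14

Derivation:
Step: monthhop[n='36']
Result: 1936-07-19
Step: untilx[d='^']
Result: 0
Step: stepdays[n='-35']
Result: 1936-06-14
Step: monthhop[n='-29']
Result: 1934-01-14
Step: translate[v='-7472'; u_from='day'; u_to='h']
Result: -179328
Step: translate[v='-75'; u_from='KiB'; u_to='MiB']
Result: -75/1024


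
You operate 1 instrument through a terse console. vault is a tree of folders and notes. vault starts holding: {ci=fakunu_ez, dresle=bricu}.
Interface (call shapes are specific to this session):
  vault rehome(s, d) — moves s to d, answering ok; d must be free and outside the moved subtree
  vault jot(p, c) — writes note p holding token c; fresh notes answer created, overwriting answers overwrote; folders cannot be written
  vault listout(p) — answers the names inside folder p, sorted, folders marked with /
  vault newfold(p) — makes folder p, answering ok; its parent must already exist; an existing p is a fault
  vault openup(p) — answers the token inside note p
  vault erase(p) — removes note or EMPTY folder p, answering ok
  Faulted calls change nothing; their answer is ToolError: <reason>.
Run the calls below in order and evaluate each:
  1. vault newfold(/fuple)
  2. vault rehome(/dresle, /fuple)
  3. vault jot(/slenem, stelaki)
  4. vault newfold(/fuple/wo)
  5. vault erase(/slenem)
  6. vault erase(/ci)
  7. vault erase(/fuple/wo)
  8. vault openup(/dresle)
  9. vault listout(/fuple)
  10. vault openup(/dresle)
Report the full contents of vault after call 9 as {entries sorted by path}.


-> vault newfold(p→/fuple)
<- ok
-> vault rehome(s→/dresle, d→/fuple)
<- ToolError: exists
-> vault jot(p→/slenem, c→stelaki)
<- created
-> vault newfold(p→/fuple/wo)
<- ok
-> vault erase(p→/slenem)
<- ok
-> vault erase(p→/ci)
<- ok
-> vault erase(p→/fuple/wo)
<- ok
-> vault openup(p→/dresle)
<- bricu
-> vault listout(p→/fuple)
<- []
-> vault openup(p→/dresle)
<- bricu

Answer: {dresle=bricu, fuple/}


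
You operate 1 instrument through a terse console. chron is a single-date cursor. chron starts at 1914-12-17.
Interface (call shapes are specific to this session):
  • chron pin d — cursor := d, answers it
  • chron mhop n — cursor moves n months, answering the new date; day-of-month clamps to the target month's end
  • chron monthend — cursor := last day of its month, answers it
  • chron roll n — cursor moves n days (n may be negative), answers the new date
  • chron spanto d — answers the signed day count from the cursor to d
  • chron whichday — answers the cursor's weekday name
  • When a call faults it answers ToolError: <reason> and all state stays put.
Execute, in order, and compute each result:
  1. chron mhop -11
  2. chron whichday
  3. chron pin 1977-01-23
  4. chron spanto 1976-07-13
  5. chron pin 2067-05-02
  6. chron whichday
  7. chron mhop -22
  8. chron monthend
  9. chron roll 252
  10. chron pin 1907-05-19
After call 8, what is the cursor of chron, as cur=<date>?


Answer: cur=2065-07-31

Derivation:
// 1. chron mhop(n='-11') == 1914-01-17
// 2. chron whichday() == Saturday
// 3. chron pin(d='1977-01-23') == 1977-01-23
// 4. chron spanto(d='1976-07-13') == -194
// 5. chron pin(d='2067-05-02') == 2067-05-02
// 6. chron whichday() == Monday
// 7. chron mhop(n='-22') == 2065-07-02
// 8. chron monthend() == 2065-07-31
// 9. chron roll(n='252') == 2066-04-09
// 10. chron pin(d='1907-05-19') == 1907-05-19


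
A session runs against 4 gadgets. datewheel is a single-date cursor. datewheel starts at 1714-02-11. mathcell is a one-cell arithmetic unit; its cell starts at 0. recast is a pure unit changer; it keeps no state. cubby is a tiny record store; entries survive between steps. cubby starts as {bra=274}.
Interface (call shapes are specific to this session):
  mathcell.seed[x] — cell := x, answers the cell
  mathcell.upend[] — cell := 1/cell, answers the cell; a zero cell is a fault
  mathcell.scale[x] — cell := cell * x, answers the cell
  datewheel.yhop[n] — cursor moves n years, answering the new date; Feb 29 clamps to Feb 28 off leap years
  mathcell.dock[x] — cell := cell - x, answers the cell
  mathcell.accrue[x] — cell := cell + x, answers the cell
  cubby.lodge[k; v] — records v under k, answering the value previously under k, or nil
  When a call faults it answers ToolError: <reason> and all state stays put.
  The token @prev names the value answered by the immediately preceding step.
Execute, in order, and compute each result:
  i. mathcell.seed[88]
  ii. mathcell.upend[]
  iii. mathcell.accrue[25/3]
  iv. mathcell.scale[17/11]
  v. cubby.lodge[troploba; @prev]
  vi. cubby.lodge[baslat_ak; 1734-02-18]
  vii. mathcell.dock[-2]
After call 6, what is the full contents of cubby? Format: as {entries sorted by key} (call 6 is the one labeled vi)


[in] mathcell.seed x=88
:: 88
[in] mathcell.upend
:: 1/88
[in] mathcell.accrue x=25/3
:: 2203/264
[in] mathcell.scale x=17/11
:: 37451/2904
[in] cubby.lodge k=troploba v=@prev
:: nil
[in] cubby.lodge k=baslat_ak v=1734-02-18
:: nil
[in] mathcell.dock x=-2
:: 43259/2904

Answer: {baslat_ak=1734-02-18, bra=274, troploba=37451/2904}


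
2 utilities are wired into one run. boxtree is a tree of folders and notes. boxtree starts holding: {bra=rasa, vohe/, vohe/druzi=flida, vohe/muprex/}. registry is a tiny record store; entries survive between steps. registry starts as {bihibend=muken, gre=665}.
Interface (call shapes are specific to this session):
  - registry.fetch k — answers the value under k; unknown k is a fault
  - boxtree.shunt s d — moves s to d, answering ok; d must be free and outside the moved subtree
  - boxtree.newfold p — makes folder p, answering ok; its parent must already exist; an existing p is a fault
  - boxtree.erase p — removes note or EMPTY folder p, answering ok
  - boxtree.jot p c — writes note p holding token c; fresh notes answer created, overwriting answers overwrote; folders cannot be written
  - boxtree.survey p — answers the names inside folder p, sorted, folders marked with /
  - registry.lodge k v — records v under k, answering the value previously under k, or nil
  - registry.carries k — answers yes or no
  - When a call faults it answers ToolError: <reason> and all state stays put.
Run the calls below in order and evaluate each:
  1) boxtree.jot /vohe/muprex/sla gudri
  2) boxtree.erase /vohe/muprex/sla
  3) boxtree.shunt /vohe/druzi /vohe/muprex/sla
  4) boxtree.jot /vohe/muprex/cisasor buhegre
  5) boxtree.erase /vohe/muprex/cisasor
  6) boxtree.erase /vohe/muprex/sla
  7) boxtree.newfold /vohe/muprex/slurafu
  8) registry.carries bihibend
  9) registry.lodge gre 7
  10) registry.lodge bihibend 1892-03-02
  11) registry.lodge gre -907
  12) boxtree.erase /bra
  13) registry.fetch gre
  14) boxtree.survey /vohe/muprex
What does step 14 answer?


Do: boxtree.jot[p→/vohe/muprex/sla; c→gudri]
See: created
Do: boxtree.erase[p→/vohe/muprex/sla]
See: ok
Do: boxtree.shunt[s→/vohe/druzi; d→/vohe/muprex/sla]
See: ok
Do: boxtree.jot[p→/vohe/muprex/cisasor; c→buhegre]
See: created
Do: boxtree.erase[p→/vohe/muprex/cisasor]
See: ok
Do: boxtree.erase[p→/vohe/muprex/sla]
See: ok
Do: boxtree.newfold[p→/vohe/muprex/slurafu]
See: ok
Do: registry.carries[k→bihibend]
See: yes
Do: registry.lodge[k→gre; v→7]
See: 665
Do: registry.lodge[k→bihibend; v→1892-03-02]
See: muken
Do: registry.lodge[k→gre; v→-907]
See: 7
Do: boxtree.erase[p→/bra]
See: ok
Do: registry.fetch[k→gre]
See: -907
Do: boxtree.survey[p→/vohe/muprex]
See: [slurafu/]

Answer: [slurafu/]


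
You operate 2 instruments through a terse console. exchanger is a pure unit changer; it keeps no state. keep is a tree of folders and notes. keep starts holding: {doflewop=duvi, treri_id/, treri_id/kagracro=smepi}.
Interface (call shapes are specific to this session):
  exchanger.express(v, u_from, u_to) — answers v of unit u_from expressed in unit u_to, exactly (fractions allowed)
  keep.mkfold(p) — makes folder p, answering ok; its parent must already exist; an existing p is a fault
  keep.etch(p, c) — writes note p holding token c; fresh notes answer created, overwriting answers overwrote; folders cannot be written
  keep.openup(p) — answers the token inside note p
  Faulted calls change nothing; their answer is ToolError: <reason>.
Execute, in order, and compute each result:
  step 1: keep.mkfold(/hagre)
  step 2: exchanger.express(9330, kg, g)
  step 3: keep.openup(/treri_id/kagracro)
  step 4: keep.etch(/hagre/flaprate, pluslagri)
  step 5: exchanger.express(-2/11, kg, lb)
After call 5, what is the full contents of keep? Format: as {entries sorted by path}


// mkfold(p: /hagre) : ok
// express(v: 9330, u_from: kg, u_to: g) : 9330000
// openup(p: /treri_id/kagracro) : smepi
// etch(p: /hagre/flaprate, c: pluslagri) : created
// express(v: -2/11, u_from: kg, u_to: lb) : -200000000/498951607

Answer: {doflewop=duvi, hagre/, hagre/flaprate=pluslagri, treri_id/, treri_id/kagracro=smepi}


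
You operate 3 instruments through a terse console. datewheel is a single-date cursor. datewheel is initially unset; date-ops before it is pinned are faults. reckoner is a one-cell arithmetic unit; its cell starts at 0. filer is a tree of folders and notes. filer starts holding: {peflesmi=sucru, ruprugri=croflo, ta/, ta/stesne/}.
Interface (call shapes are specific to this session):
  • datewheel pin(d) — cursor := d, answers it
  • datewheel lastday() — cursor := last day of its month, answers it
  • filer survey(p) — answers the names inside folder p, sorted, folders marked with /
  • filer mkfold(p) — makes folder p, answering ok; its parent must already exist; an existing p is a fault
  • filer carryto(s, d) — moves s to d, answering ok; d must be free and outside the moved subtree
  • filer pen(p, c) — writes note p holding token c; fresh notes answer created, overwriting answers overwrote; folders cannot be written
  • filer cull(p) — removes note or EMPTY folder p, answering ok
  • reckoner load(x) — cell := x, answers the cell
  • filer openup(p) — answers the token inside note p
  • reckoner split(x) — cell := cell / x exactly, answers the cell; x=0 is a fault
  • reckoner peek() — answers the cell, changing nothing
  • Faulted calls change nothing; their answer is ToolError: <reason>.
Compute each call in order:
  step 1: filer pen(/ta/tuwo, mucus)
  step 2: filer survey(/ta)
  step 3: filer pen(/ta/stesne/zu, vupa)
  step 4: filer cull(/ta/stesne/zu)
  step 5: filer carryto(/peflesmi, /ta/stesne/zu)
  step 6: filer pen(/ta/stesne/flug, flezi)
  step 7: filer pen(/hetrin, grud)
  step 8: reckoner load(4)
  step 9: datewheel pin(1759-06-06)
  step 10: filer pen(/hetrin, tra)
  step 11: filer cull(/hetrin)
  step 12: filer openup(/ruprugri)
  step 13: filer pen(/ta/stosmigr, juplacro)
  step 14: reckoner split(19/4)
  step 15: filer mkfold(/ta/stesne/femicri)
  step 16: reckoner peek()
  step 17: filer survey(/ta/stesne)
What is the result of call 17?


% filer pen p='/ta/tuwo' c='mucus'
[out] created
% filer survey p='/ta'
[out] [stesne/, tuwo]
% filer pen p='/ta/stesne/zu' c='vupa'
[out] created
% filer cull p='/ta/stesne/zu'
[out] ok
% filer carryto s='/peflesmi' d='/ta/stesne/zu'
[out] ok
% filer pen p='/ta/stesne/flug' c='flezi'
[out] created
% filer pen p='/hetrin' c='grud'
[out] created
% reckoner load x='4'
[out] 4
% datewheel pin d='1759-06-06'
[out] 1759-06-06
% filer pen p='/hetrin' c='tra'
[out] overwrote
% filer cull p='/hetrin'
[out] ok
% filer openup p='/ruprugri'
[out] croflo
% filer pen p='/ta/stosmigr' c='juplacro'
[out] created
% reckoner split x='19/4'
[out] 16/19
% filer mkfold p='/ta/stesne/femicri'
[out] ok
% reckoner peek
[out] 16/19
% filer survey p='/ta/stesne'
[out] [femicri/, flug, zu]

Answer: [femicri/, flug, zu]


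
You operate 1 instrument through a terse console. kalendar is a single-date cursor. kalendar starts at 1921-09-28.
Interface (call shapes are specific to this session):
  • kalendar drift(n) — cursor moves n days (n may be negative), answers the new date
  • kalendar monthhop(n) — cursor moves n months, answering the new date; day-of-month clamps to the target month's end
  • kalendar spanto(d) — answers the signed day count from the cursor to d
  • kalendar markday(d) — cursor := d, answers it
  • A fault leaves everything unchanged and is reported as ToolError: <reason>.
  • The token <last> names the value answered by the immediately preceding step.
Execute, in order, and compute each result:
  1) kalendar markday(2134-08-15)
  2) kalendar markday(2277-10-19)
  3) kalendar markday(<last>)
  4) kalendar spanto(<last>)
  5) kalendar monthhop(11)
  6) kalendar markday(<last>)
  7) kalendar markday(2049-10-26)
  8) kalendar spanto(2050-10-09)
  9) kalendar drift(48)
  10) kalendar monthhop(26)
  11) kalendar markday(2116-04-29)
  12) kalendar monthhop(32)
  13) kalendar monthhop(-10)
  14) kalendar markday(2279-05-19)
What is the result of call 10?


;; 1. kalendar markday(d→2134-08-15) -> 2134-08-15
;; 2. kalendar markday(d→2277-10-19) -> 2277-10-19
;; 3. kalendar markday(d→<last>) -> 2277-10-19
;; 4. kalendar spanto(d→<last>) -> 0
;; 5. kalendar monthhop(n→11) -> 2278-09-19
;; 6. kalendar markday(d→<last>) -> 2278-09-19
;; 7. kalendar markday(d→2049-10-26) -> 2049-10-26
;; 8. kalendar spanto(d→2050-10-09) -> 348
;; 9. kalendar drift(n→48) -> 2049-12-13
;; 10. kalendar monthhop(n→26) -> 2052-02-13
;; 11. kalendar markday(d→2116-04-29) -> 2116-04-29
;; 12. kalendar monthhop(n→32) -> 2118-12-29
;; 13. kalendar monthhop(n→-10) -> 2118-02-28
;; 14. kalendar markday(d→2279-05-19) -> 2279-05-19

Answer: 2052-02-13


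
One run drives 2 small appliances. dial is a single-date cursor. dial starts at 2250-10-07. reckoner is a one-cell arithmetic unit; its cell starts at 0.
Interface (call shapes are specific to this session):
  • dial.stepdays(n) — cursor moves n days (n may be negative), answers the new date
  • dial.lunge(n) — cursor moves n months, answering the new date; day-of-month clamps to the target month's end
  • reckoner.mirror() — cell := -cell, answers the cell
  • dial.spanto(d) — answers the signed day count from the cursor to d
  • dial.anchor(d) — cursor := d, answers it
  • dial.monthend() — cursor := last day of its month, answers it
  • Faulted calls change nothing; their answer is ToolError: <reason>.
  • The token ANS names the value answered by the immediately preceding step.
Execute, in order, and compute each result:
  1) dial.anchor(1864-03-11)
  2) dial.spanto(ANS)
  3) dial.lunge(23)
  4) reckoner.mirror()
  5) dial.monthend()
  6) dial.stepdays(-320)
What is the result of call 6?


Answer: 1865-04-14

Derivation:
[in] anchor d='1864-03-11'
[out] 1864-03-11
[in] spanto d='ANS'
[out] 0
[in] lunge n='23'
[out] 1866-02-11
[in] mirror
[out] 0
[in] monthend
[out] 1866-02-28
[in] stepdays n='-320'
[out] 1865-04-14


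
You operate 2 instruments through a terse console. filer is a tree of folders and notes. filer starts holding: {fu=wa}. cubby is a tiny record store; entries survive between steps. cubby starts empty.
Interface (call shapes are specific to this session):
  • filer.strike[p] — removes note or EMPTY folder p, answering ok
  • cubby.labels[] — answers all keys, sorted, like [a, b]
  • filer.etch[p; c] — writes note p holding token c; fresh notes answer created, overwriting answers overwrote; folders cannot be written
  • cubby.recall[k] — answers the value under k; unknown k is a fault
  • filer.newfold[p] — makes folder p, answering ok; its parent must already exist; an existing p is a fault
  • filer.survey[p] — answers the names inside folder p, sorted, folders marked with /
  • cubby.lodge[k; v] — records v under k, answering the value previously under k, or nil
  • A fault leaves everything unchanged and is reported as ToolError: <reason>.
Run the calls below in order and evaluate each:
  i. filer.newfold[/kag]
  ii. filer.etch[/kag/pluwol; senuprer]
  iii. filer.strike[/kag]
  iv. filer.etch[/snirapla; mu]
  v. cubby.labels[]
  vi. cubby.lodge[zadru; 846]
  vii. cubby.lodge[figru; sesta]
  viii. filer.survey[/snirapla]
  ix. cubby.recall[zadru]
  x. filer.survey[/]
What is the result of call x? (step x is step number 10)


Answer: [fu, kag/, snirapla]

Derivation:
I run newfold(/kag), and see ok.
Invoking etch(/kag/pluwol, senuprer), and see created.
I invoke strike(/kag), and observe ToolError: not empty.
Now I run etch(/snirapla, mu), yielding created.
I use labels(), which returns [].
Calling lodge(zadru, 846), yielding nil.
Now I run lodge(figru, sesta), yielding nil.
Next I call survey(/snirapla), giving ToolError: not a directory.
Calling recall(zadru), giving 846.
I call survey(/), yielding [fu, kag/, snirapla].


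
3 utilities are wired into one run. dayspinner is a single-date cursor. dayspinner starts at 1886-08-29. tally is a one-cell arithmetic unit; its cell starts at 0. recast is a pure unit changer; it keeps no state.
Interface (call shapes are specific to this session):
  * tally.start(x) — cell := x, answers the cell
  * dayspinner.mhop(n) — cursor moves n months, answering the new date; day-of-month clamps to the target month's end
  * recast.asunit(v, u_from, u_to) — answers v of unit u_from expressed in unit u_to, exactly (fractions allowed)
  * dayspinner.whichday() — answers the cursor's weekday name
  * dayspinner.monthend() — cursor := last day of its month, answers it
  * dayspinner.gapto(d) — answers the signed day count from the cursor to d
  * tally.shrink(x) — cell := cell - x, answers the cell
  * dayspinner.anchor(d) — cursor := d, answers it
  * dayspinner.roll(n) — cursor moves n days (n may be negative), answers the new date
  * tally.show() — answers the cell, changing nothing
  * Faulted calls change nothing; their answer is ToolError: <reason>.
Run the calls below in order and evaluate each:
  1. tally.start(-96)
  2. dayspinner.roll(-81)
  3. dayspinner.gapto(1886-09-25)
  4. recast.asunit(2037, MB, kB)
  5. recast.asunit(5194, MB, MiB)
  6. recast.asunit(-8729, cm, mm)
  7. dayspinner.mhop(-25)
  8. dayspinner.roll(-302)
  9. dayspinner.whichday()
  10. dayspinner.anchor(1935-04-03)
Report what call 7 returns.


Answer: 1884-05-09

Derivation:
I run tally.start passing x→-96, → -96.
I use dayspinner.roll passing n→-81, → 1886-06-09.
Calling dayspinner.gapto passing d→1886-09-25, giving 108.
Then recast.asunit passing v→2037, u_from→MB, u_to→kB, and see 2037000.
I run recast.asunit passing v→5194, u_from→MB, u_to→MiB, and see 40578125/8192.
I try recast.asunit passing v→-8729, u_from→cm, u_to→mm, which returns -87290.
Calling dayspinner.mhop passing n→-25: 1884-05-09.
Now I run dayspinner.roll passing n→-302, yielding 1883-07-12.
I run dayspinner.whichday, yielding Thursday.
Then dayspinner.anchor passing d→1935-04-03, — result: 1935-04-03.


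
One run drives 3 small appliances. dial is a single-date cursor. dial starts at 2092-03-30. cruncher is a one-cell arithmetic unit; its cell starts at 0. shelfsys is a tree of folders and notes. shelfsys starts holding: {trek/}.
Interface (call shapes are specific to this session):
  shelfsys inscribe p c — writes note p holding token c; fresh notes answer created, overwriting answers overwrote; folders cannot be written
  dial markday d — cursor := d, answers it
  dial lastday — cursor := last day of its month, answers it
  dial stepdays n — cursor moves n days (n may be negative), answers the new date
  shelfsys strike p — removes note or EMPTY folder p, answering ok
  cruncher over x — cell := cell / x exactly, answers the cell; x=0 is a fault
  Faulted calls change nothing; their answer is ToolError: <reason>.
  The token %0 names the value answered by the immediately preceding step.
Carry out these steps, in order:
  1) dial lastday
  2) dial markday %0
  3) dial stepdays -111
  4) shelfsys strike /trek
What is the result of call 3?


[in] dial lastday
  2092-03-31
[in] dial markday d: %0
  2092-03-31
[in] dial stepdays n: -111
  2091-12-11
[in] shelfsys strike p: /trek
  ok

Answer: 2091-12-11


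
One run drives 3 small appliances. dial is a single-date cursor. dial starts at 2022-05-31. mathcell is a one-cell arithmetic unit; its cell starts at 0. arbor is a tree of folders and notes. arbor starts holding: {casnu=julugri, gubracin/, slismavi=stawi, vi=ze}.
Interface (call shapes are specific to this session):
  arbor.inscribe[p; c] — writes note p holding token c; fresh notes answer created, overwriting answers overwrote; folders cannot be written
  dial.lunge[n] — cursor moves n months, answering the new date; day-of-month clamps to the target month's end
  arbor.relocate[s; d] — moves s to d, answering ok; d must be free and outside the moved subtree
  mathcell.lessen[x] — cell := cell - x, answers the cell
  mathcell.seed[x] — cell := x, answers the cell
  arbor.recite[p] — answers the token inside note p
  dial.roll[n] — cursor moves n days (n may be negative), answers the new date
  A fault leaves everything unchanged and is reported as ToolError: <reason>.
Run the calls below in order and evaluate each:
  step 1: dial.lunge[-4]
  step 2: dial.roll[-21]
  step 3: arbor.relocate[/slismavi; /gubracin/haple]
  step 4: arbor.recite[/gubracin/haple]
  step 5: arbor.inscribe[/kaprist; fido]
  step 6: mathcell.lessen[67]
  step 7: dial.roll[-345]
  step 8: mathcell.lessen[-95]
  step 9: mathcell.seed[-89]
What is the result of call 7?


% 1. dial.lunge(-4) ~> 2022-01-31
% 2. dial.roll(-21) ~> 2022-01-10
% 3. arbor.relocate(/slismavi, /gubracin/haple) ~> ok
% 4. arbor.recite(/gubracin/haple) ~> stawi
% 5. arbor.inscribe(/kaprist, fido) ~> created
% 6. mathcell.lessen(67) ~> -67
% 7. dial.roll(-345) ~> 2021-01-30
% 8. mathcell.lessen(-95) ~> 28
% 9. mathcell.seed(-89) ~> -89

Answer: 2021-01-30


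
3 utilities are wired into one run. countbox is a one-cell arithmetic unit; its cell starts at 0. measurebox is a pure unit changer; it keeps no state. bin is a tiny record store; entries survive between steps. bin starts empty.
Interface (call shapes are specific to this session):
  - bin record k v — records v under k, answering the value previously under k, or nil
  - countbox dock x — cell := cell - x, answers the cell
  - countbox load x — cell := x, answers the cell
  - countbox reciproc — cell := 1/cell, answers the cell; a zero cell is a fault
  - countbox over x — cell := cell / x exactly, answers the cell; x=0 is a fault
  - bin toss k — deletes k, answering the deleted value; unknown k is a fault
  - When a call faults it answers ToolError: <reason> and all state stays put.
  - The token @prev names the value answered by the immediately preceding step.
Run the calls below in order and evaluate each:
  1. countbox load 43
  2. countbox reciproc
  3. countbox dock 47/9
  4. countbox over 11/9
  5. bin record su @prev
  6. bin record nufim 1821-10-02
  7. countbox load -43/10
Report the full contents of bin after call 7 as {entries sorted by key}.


-- countbox load(x=43) => 43
-- countbox reciproc() => 1/43
-- countbox dock(x=47/9) => -2012/387
-- countbox over(x=11/9) => -2012/473
-- bin record(k=su, v=@prev) => nil
-- bin record(k=nufim, v=1821-10-02) => nil
-- countbox load(x=-43/10) => -43/10

Answer: {nufim=1821-10-02, su=-2012/473}


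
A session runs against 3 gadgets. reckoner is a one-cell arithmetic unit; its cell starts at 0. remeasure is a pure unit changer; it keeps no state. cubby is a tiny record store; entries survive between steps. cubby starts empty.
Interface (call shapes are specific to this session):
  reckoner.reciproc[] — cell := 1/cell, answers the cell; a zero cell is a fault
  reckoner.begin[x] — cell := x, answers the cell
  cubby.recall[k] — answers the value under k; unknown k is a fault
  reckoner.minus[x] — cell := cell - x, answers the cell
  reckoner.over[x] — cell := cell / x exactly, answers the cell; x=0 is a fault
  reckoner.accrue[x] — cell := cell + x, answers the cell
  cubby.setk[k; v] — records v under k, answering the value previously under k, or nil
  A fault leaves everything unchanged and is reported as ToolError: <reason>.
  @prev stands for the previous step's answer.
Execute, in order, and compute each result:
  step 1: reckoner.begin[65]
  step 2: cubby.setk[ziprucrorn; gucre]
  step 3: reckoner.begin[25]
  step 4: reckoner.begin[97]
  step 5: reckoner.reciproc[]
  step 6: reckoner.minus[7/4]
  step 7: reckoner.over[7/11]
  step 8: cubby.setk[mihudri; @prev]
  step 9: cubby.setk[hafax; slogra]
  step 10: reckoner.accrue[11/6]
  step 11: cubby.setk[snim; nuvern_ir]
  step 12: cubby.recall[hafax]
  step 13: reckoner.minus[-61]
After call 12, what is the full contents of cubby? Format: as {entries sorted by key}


Answer: {hafax=slogra, mihudri=-7425/2716, snim=nuvern_ir, ziprucrorn=gucre}

Derivation:
% begin 65
= 65
% setk ziprucrorn gucre
= nil
% begin 25
= 25
% begin 97
= 97
% reciproc
= 1/97
% minus 7/4
= -675/388
% over 7/11
= -7425/2716
% setk mihudri @prev
= nil
% setk hafax slogra
= nil
% accrue 11/6
= -7337/8148
% setk snim nuvern_ir
= nil
% recall hafax
= slogra
% minus -61
= 489691/8148


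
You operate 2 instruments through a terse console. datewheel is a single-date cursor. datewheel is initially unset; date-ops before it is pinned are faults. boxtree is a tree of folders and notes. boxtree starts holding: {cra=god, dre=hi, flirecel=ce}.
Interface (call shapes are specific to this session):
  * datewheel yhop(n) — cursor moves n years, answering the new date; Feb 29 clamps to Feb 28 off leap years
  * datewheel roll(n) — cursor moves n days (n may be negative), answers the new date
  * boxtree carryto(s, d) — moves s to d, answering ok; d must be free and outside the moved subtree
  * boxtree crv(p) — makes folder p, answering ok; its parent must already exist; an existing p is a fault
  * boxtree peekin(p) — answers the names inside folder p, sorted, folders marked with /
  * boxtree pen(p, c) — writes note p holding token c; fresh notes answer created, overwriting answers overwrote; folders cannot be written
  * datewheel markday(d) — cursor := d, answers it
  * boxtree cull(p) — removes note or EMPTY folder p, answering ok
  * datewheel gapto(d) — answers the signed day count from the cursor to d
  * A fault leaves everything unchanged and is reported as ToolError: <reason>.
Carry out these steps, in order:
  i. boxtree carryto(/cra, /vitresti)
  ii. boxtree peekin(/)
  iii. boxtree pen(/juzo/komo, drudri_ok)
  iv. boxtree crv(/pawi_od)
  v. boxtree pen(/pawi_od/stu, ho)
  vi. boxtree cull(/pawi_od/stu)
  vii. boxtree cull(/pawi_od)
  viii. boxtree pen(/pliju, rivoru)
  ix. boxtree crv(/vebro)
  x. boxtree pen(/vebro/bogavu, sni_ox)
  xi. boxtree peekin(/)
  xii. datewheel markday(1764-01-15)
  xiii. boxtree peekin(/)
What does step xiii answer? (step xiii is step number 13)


$ boxtree carryto s=/cra d=/vitresti
[out] ok
$ boxtree peekin p=/
[out] [dre, flirecel, vitresti]
$ boxtree pen p=/juzo/komo c=drudri_ok
[out] ToolError: no parent
$ boxtree crv p=/pawi_od
[out] ok
$ boxtree pen p=/pawi_od/stu c=ho
[out] created
$ boxtree cull p=/pawi_od/stu
[out] ok
$ boxtree cull p=/pawi_od
[out] ok
$ boxtree pen p=/pliju c=rivoru
[out] created
$ boxtree crv p=/vebro
[out] ok
$ boxtree pen p=/vebro/bogavu c=sni_ox
[out] created
$ boxtree peekin p=/
[out] [dre, flirecel, pliju, vebro/, vitresti]
$ datewheel markday d=1764-01-15
[out] 1764-01-15
$ boxtree peekin p=/
[out] [dre, flirecel, pliju, vebro/, vitresti]

Answer: [dre, flirecel, pliju, vebro/, vitresti]


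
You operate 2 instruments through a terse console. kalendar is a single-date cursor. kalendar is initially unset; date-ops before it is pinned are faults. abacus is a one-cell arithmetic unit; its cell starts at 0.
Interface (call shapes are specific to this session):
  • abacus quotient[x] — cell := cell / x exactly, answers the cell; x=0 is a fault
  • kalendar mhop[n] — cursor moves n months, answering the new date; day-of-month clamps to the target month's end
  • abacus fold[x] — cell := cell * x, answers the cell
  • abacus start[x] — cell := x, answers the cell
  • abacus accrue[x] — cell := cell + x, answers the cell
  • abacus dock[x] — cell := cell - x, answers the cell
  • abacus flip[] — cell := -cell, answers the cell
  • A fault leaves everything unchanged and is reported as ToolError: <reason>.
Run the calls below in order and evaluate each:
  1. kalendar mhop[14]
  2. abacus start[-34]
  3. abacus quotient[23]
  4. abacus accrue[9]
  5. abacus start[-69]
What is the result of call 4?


Answer: 173/23

Derivation:
Invoking kalendar mhop on n: 14, yielding ToolError: no date set.
Then abacus start on x: -34, giving -34.
Calling abacus quotient on x: 23, — result: -34/23.
I invoke abacus accrue on x: 9, and see 173/23.
Using abacus start on x: -69, giving -69.


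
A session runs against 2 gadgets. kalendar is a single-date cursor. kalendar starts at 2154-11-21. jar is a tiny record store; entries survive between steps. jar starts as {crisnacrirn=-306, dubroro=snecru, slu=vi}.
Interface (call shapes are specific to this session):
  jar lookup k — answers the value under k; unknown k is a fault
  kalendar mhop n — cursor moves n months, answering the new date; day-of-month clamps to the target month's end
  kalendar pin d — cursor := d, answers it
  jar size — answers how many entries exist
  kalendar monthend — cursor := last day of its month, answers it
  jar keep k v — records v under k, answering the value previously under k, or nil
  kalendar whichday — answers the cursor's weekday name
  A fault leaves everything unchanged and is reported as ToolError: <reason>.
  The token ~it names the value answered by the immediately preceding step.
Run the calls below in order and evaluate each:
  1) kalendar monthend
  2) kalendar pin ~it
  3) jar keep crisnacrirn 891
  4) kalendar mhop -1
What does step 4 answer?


$ kalendar monthend
:: 2154-11-30
$ kalendar pin d→~it
:: 2154-11-30
$ jar keep k→crisnacrirn v→891
:: -306
$ kalendar mhop n→-1
:: 2154-10-30

Answer: 2154-10-30


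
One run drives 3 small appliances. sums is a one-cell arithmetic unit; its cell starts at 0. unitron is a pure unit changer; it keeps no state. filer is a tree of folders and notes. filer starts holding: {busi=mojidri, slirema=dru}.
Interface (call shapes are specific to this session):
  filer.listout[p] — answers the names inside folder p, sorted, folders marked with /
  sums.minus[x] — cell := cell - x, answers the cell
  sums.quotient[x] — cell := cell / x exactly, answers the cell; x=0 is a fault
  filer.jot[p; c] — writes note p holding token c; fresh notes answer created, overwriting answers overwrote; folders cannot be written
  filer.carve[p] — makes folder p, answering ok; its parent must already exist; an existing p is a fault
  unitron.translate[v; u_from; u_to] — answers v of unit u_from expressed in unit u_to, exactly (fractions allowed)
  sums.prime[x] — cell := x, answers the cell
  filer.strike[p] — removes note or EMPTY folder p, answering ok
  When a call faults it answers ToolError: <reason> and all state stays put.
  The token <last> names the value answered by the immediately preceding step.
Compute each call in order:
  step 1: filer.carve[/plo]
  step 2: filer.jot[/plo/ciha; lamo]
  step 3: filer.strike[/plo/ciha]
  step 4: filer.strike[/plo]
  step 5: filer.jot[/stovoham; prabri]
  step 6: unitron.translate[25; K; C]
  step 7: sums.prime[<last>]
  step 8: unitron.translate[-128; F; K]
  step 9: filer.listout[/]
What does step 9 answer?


Answer: [busi, slirema, stovoham]

Derivation:
Step: filer.carve[p: /plo]
Result: ok
Step: filer.jot[p: /plo/ciha; c: lamo]
Result: created
Step: filer.strike[p: /plo/ciha]
Result: ok
Step: filer.strike[p: /plo]
Result: ok
Step: filer.jot[p: /stovoham; c: prabri]
Result: created
Step: unitron.translate[v: 25; u_from: K; u_to: C]
Result: -4963/20
Step: sums.prime[x: <last>]
Result: -4963/20
Step: unitron.translate[v: -128; u_from: F; u_to: K]
Result: 33167/180
Step: filer.listout[p: /]
Result: [busi, slirema, stovoham]
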